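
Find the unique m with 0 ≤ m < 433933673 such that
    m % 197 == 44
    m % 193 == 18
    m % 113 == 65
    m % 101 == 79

331104642

Combine the congruences pairwise.
From m ≡ 44 (mod 197) write m = 44 + 197t. Substituting into m ≡ 18 (mod 193) gives 197t ≡ 167 (mod 193), and since 4⁻¹ ≡ 145 (mod 193), t ≡ 90. Hence m ≡ 44 + 197·90 = 17774 (mod 38021).
From m ≡ 17774 (mod 38021) write m = 17774 + 38021t. Substituting into m ≡ 65 (mod 113) gives 38021t ≡ 32 (mod 113), and since 53⁻¹ ≡ 32 (mod 113), t ≡ 7. Hence m ≡ 17774 + 38021·7 = 283921 (mod 4296373).
From m ≡ 283921 (mod 4296373) write m = 283921 + 4296373t. Substituting into m ≡ 79 (mod 101) gives 4296373t ≡ 69 (mod 101), and since 35⁻¹ ≡ 26 (mod 101), t ≡ 77. Hence m ≡ 283921 + 4296373·77 = 331104642 (mod 433933673).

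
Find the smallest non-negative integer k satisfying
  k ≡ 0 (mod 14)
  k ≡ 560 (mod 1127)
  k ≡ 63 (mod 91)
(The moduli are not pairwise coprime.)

5068

gcd(14, 1127) = 7 and 7 | (560 − 0), so the pair is consistent; merging gives k ≡ 560 (mod 2254), where 2254 = lcm(14, 1127).
gcd(2254, 91) = 7 and 7 | (63 − 560), so the pair is consistent; merging gives k ≡ 5068 (mod 29302), where 29302 = lcm(2254, 91).
The solution is unique modulo lcm(14, 1127, 91) = 29302.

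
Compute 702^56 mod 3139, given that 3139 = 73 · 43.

Mod 73: 702 ≡ 45; 45^56 ≡ 2 (mod 73).
Mod 43: 702 ≡ 14; by Fermat, exponent reduces to 56 mod 42 = 14; 14^14 ≡ 6 (mod 43).
Combine by CRT: x ≡ 2 (mod 73), x ≡ 6 (mod 43) ⇒ x ≡ 221 (mod 3139).

221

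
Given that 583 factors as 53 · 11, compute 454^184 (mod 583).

Mod 53: 454 ≡ 30; by Fermat, exponent reduces to 184 mod 52 = 28; 30^28 ≡ 1 (mod 53).
Mod 11: 454 ≡ 3; by Fermat, exponent reduces to 184 mod 10 = 4; 3^4 ≡ 4 (mod 11).
Combine by CRT: x ≡ 1 (mod 53), x ≡ 4 (mod 11) ⇒ x ≡ 213 (mod 583).

213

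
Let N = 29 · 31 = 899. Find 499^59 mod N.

Mod 29: 499 ≡ 6; by Fermat, exponent reduces to 59 mod 28 = 3; 6^3 ≡ 13 (mod 29).
Mod 31: 499 ≡ 3; by Fermat, exponent reduces to 59 mod 30 = 29; 3^29 ≡ 21 (mod 31).
Combine by CRT: x ≡ 13 (mod 29), x ≡ 21 (mod 31) ⇒ x ≡ 796 (mod 899).

796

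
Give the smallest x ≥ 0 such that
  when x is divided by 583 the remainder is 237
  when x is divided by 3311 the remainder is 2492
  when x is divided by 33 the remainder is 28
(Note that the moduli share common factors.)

Combine the congruences pairwise.
gcd(583, 3311) = 11 and 11 | (2492 − 237), so the pair is consistent; merging gives x ≡ 124999 (mod 175483), where 175483 = lcm(583, 3311).
gcd(175483, 33) = 11 and 11 | (28 − 124999), so the pair is consistent; merging gives x ≡ 124999 (mod 526449), where 526449 = lcm(175483, 33).
The solution is unique modulo lcm(583, 3311, 33) = 526449.

124999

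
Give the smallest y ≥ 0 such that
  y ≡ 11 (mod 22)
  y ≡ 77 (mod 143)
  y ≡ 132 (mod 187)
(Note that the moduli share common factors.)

Combine the congruences pairwise.
gcd(22, 143) = 11 and 11 | (77 − 11), so the pair is consistent; merging gives y ≡ 77 (mod 286), where 286 = lcm(22, 143).
gcd(286, 187) = 11 and 11 | (132 − 77), so the pair is consistent; merging gives y ≡ 2937 (mod 4862), where 4862 = lcm(286, 187).
The solution is unique modulo lcm(22, 143, 187) = 4862.

2937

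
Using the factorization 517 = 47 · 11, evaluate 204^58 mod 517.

4

Mod 47: 204 ≡ 16; by Fermat, exponent reduces to 58 mod 46 = 12; 16^12 ≡ 4 (mod 47).
Mod 11: 204 ≡ 6; by Fermat, exponent reduces to 58 mod 10 = 8; 6^8 ≡ 4 (mod 11).
Combine by CRT: x ≡ 4 (mod 47), x ≡ 4 (mod 11) ⇒ x ≡ 4 (mod 517).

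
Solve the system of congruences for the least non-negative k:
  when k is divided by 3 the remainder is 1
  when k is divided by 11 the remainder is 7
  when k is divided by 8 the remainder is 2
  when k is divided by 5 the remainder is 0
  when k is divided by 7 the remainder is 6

The moduli are pairwise coprime; N = 3·11·8·5·7 = 9240.
N/3 = 3080; 3080 ≡ 2 (mod 3); 2·2 ≡ 1, so inverse 2.
N/11 = 840; 840 ≡ 4 (mod 11); 4·3 ≡ 1, so inverse 3.
N/8 = 1155; 1155 ≡ 3 (mod 8); 3·3 ≡ 1, so inverse 3.
N/5 = 1848; 1848 ≡ 3 (mod 5); 3·2 ≡ 1, so inverse 2.
N/7 = 1320; 1320 ≡ 4 (mod 7); 4·2 ≡ 1, so inverse 2.
k ≡ 1·3080·2 + 7·840·3 + 2·1155·3 + 0·1848·2 + 6·1320·2 = 46570.
46570 mod 9240 = 370.

370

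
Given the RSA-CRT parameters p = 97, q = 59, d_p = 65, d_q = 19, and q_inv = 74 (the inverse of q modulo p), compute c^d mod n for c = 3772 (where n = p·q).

m₁ = c^(d_p) mod p: c ≡ 86 (mod 97), and 86^65 mod 97 = 3.
m₂ = c^(d_q) mod q: c ≡ 55 (mod 59), and 55^19 mod 59 = 40.
h = q_inv·(m₁ − m₂) mod p = 74·(3 − 40) mod 97 = 75.
m = m₂ + h·q = 40 + 75·59 = 4465.

4465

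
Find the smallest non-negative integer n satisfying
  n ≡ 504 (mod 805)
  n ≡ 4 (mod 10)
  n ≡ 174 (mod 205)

18214

gcd(805, 10) = 5 and 5 | (4 − 504), so the pair is consistent; merging gives n ≡ 504 (mod 1610), where 1610 = lcm(805, 10).
gcd(1610, 205) = 5 and 5 | (174 − 504), so the pair is consistent; merging gives n ≡ 18214 (mod 66010), where 66010 = lcm(1610, 205).
The solution is unique modulo lcm(805, 10, 205) = 66010.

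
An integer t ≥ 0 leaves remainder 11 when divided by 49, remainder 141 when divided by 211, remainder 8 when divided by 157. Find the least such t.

From t ≡ 11 (mod 49) write t = 11 + 49s. Substituting into t ≡ 141 (mod 211) gives 49s ≡ 130 (mod 211), and since 49⁻¹ ≡ 56 (mod 211), s ≡ 106. Hence t ≡ 11 + 49·106 = 5205 (mod 10339).
From t ≡ 5205 (mod 10339) write t = 5205 + 10339s. Substituting into t ≡ 8 (mod 157) gives 10339s ≡ 141 (mod 157), and since 134⁻¹ ≡ 116 (mod 157), s ≡ 28. Hence t ≡ 5205 + 10339·28 = 294697 (mod 1623223).

294697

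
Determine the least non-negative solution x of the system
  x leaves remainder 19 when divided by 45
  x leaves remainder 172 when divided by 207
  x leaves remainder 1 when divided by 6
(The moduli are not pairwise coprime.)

Combine the congruences pairwise.
gcd(45, 207) = 9 and 9 | (172 − 19), so the pair is consistent; merging gives x ≡ 379 (mod 1035), where 1035 = lcm(45, 207).
gcd(1035, 6) = 3 and 3 | (1 − 379), so the pair is consistent; merging gives x ≡ 379 (mod 2070), where 2070 = lcm(1035, 6).
The solution is unique modulo lcm(45, 207, 6) = 2070.

379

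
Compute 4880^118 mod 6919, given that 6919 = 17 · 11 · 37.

Mod 17: 4880 ≡ 1; by Fermat, exponent reduces to 118 mod 16 = 6; 1^6 ≡ 1 (mod 17).
Mod 11: 4880 ≡ 7; by Fermat, exponent reduces to 118 mod 10 = 8; 7^8 ≡ 9 (mod 11).
Mod 37: 4880 ≡ 33; by Fermat, exponent reduces to 118 mod 36 = 10; 33^10 ≡ 33 (mod 37).
Combine by CRT: x ≡ 1 (mod 17), x ≡ 9 (mod 11), x ≡ 33 (mod 37) ⇒ x ≡ 5509 (mod 6919).

5509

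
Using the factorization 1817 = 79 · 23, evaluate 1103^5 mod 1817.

942

Mod 79: 1103 ≡ 76; 76^5 ≡ 73 (mod 79).
Mod 23: 1103 ≡ 22; 22^5 ≡ 22 (mod 23).
Combine by CRT: x ≡ 73 (mod 79), x ≡ 22 (mod 23) ⇒ x ≡ 942 (mod 1817).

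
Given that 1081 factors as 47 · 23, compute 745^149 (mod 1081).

716

Mod 47: 745 ≡ 40; by Fermat, exponent reduces to 149 mod 46 = 11; 40^11 ≡ 11 (mod 47).
Mod 23: 745 ≡ 9; by Fermat, exponent reduces to 149 mod 22 = 17; 9^17 ≡ 3 (mod 23).
Combine by CRT: x ≡ 11 (mod 47), x ≡ 3 (mod 23) ⇒ x ≡ 716 (mod 1081).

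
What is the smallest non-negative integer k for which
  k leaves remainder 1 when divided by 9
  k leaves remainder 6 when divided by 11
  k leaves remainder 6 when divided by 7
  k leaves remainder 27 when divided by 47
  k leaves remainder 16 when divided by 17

347122

Combine the congruences pairwise.
From k ≡ 1 (mod 9) write k = 1 + 9t. Substituting into k ≡ 6 (mod 11) gives 9t ≡ 5 (mod 11), and since 9⁻¹ ≡ 5 (mod 11), t ≡ 3. Hence k ≡ 1 + 9·3 = 28 (mod 99).
From k ≡ 28 (mod 99) write k = 28 + 99t. Substituting into k ≡ 6 (mod 7) gives 99t ≡ 6 (mod 7), and since 1⁻¹ ≡ 1 (mod 7), t ≡ 6. Hence k ≡ 28 + 99·6 = 622 (mod 693).
From k ≡ 622 (mod 693) write k = 622 + 693t. Substituting into k ≡ 27 (mod 47) gives 693t ≡ 16 (mod 47), and since 35⁻¹ ≡ 43 (mod 47), t ≡ 30. Hence k ≡ 622 + 693·30 = 21412 (mod 32571).
From k ≡ 21412 (mod 32571) write k = 21412 + 32571t. Substituting into k ≡ 16 (mod 17) gives 32571t ≡ 7 (mod 17), and since 16⁻¹ ≡ 16 (mod 17), t ≡ 10. Hence k ≡ 21412 + 32571·10 = 347122 (mod 553707).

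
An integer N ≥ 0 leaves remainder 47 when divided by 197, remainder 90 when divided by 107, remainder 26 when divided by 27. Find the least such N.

541403

From N ≡ 47 (mod 197) write N = 47 + 197t. Substituting into N ≡ 90 (mod 107) gives 197t ≡ 43 (mod 107), and since 90⁻¹ ≡ 44 (mod 107), t ≡ 73. Hence N ≡ 47 + 197·73 = 14428 (mod 21079).
From N ≡ 14428 (mod 21079) write N = 14428 + 21079t. Substituting into N ≡ 26 (mod 27) gives 21079t ≡ 16 (mod 27), and since 19⁻¹ ≡ 10 (mod 27), t ≡ 25. Hence N ≡ 14428 + 21079·25 = 541403 (mod 569133).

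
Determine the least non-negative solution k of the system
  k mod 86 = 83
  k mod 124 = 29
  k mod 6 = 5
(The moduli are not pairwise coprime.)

1889

gcd(86, 124) = 2 and 2 | (29 − 83), so the pair is consistent; merging gives k ≡ 1889 (mod 5332), where 5332 = lcm(86, 124).
gcd(5332, 6) = 2 and 2 | (5 − 1889), so the pair is consistent; merging gives k ≡ 1889 (mod 15996), where 15996 = lcm(5332, 6).
The solution is unique modulo lcm(86, 124, 6) = 15996.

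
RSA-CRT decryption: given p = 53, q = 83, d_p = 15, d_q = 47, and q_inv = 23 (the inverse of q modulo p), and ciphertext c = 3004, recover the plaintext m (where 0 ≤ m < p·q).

2833

m₁ = c^(d_p) mod p: c ≡ 36 (mod 53), and 36^15 mod 53 = 24.
m₂ = c^(d_q) mod q: c ≡ 16 (mod 83), and 16^47 mod 83 = 11.
h = q_inv·(m₁ − m₂) mod p = 23·(24 − 11) mod 53 = 34.
m = m₂ + h·q = 11 + 34·83 = 2833.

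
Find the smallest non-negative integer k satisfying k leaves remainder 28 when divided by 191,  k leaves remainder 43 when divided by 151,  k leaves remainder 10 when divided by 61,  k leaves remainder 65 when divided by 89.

The moduli are pairwise coprime; N = 191·151·61·89 = 156577789.
N/191 = 819779; 819779 ≡ 7 (mod 191); 7·82 ≡ 1, so inverse 82.
N/151 = 1036939; 1036939 ≡ 22 (mod 151); 22·103 ≡ 1, so inverse 103.
N/61 = 2566849; 2566849 ≡ 30 (mod 61); 30·59 ≡ 1, so inverse 59.
N/89 = 1759301; 1759301 ≡ 38 (mod 89); 38·82 ≡ 1, so inverse 82.
k ≡ 28·819779·82 + 43·1036939·103 + 10·2566849·59 + 65·1759301·82 = 17366330655.
17366330655 mod 156577789 = 142773865.

142773865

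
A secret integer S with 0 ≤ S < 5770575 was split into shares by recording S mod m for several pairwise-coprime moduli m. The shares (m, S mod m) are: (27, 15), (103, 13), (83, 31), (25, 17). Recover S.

5545842

Combine the congruences pairwise.
From S ≡ 15 (mod 27) write S = 15 + 27t. Substituting into S ≡ 13 (mod 103) gives 27t ≡ 101 (mod 103), and since 27⁻¹ ≡ 42 (mod 103), t ≡ 19. Hence S ≡ 15 + 27·19 = 528 (mod 2781).
From S ≡ 528 (mod 2781) write S = 528 + 2781t. Substituting into S ≡ 31 (mod 83) gives 2781t ≡ 1 (mod 83), and since 42⁻¹ ≡ 2 (mod 83), t ≡ 2. Hence S ≡ 528 + 2781·2 = 6090 (mod 230823).
From S ≡ 6090 (mod 230823) write S = 6090 + 230823t. Substituting into S ≡ 17 (mod 25) gives 230823t ≡ 2 (mod 25), and since 23⁻¹ ≡ 12 (mod 25), t ≡ 24. Hence S ≡ 6090 + 230823·24 = 5545842 (mod 5770575).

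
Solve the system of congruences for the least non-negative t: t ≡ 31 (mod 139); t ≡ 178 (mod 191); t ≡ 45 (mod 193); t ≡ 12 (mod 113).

From t ≡ 31 (mod 139) write t = 31 + 139s. Substituting into t ≡ 178 (mod 191) gives 139s ≡ 147 (mod 191), and since 139⁻¹ ≡ 11 (mod 191), s ≡ 89. Hence t ≡ 31 + 139·89 = 12402 (mod 26549).
From t ≡ 12402 (mod 26549) write t = 12402 + 26549s. Substituting into t ≡ 45 (mod 193) gives 26549s ≡ 188 (mod 193), and since 108⁻¹ ≡ 84 (mod 193), s ≡ 159. Hence t ≡ 12402 + 26549·159 = 4233693 (mod 5123957).
From t ≡ 4233693 (mod 5123957) write t = 4233693 + 5123957s. Substituting into t ≡ 12 (mod 113) gives 5123957s ≡ 90 (mod 113), and since 85⁻¹ ≡ 4 (mod 113), s ≡ 21. Hence t ≡ 4233693 + 5123957·21 = 111836790 (mod 579007141).

111836790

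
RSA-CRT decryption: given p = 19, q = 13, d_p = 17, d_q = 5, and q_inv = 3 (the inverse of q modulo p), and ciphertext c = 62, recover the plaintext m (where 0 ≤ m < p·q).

m₁ = c^(d_p) mod p: c ≡ 5 (mod 19), and 5^17 mod 19 = 4.
m₂ = c^(d_q) mod q: c ≡ 10 (mod 13), and 10^5 mod 13 = 4.
h = q_inv·(m₁ − m₂) mod p = 3·(4 − 4) mod 19 = 0.
m = m₂ + h·q = 4 + 0·13 = 4.

4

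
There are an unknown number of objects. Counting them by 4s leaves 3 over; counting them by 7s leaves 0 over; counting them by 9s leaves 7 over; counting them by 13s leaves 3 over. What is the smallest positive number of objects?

The moduli are pairwise coprime; M = 4·7·9·13 = 3276.
M/4 = 819; 819 ≡ 3 (mod 4); 3·3 ≡ 1, so inverse 3.
M/7 = 468; 468 ≡ 6 (mod 7); 6·6 ≡ 1, so inverse 6.
M/9 = 364; 364 ≡ 4 (mod 9); 4·7 ≡ 1, so inverse 7.
M/13 = 252; 252 ≡ 5 (mod 13); 5·8 ≡ 1, so inverse 8.
N ≡ 3·819·3 + 0·468·6 + 7·364·7 + 3·252·8 = 31255.
31255 mod 3276 = 1771.

1771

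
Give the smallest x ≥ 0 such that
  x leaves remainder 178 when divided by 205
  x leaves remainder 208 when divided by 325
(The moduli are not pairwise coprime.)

3458

Combine the congruences pairwise.
gcd(205, 325) = 5 and 5 | (208 − 178), so the pair is consistent; merging gives x ≡ 3458 (mod 13325), where 13325 = lcm(205, 325).
The solution is unique modulo lcm(205, 325) = 13325.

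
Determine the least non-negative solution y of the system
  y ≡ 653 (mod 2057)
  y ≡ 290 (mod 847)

gcd(2057, 847) = 121 and 121 | (290 − 653), so the pair is consistent; merging gives y ≡ 12995 (mod 14399), where 14399 = lcm(2057, 847).
The solution is unique modulo lcm(2057, 847) = 14399.

12995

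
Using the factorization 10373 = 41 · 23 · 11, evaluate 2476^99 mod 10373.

551

Mod 41: 2476 ≡ 16; by Fermat, exponent reduces to 99 mod 40 = 19; 16^19 ≡ 18 (mod 41).
Mod 23: 2476 ≡ 15; by Fermat, exponent reduces to 99 mod 22 = 11; 15^11 ≡ 22 (mod 23).
Mod 11: 2476 ≡ 1; by Fermat, exponent reduces to 99 mod 10 = 9; 1^9 ≡ 1 (mod 11).
Combine by CRT: x ≡ 18 (mod 41), x ≡ 22 (mod 23), x ≡ 1 (mod 11) ⇒ x ≡ 551 (mod 10373).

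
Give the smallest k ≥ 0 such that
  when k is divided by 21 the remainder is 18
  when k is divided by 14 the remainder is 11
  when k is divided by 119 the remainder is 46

Combine the congruences pairwise.
gcd(21, 14) = 7 and 7 | (11 − 18), so the pair is consistent; merging gives k ≡ 39 (mod 42), where 42 = lcm(21, 14).
gcd(42, 119) = 7 and 7 | (46 − 39), so the pair is consistent; merging gives k ≡ 165 (mod 714), where 714 = lcm(42, 119).
The solution is unique modulo lcm(21, 14, 119) = 714.

165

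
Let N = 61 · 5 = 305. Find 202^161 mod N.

222

Mod 61: 202 ≡ 19; by Fermat, exponent reduces to 161 mod 60 = 41; 19^41 ≡ 39 (mod 61).
Mod 5: 202 ≡ 2; by Fermat, exponent reduces to 161 mod 4 = 1; 2^1 ≡ 2 (mod 5).
Combine by CRT: x ≡ 39 (mod 61), x ≡ 2 (mod 5) ⇒ x ≡ 222 (mod 305).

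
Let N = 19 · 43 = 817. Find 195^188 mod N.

Mod 19: 195 ≡ 5; by Fermat, exponent reduces to 188 mod 18 = 8; 5^8 ≡ 4 (mod 19).
Mod 43: 195 ≡ 23; by Fermat, exponent reduces to 188 mod 42 = 20; 23^20 ≡ 15 (mod 43).
Combine by CRT: x ≡ 4 (mod 19), x ≡ 15 (mod 43) ⇒ x ≡ 574 (mod 817).

574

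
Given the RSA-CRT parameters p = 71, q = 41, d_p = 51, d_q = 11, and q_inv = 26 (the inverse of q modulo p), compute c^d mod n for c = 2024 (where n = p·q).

m₁ = c^(d_p) mod p: c ≡ 36 (mod 71), and 36^51 mod 71 = 24.
m₂ = c^(d_q) mod q: c ≡ 15 (mod 41), and 15^11 mod 41 = 29.
h = q_inv·(m₁ − m₂) mod p = 26·(24 − 29) mod 71 = 12.
m = m₂ + h·q = 29 + 12·41 = 521.

521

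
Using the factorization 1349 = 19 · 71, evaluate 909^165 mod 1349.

1208

Mod 19: 909 ≡ 16; by Fermat, exponent reduces to 165 mod 18 = 3; 16^3 ≡ 11 (mod 19).
Mod 71: 909 ≡ 57; by Fermat, exponent reduces to 165 mod 70 = 25; 57^25 ≡ 1 (mod 71).
Combine by CRT: x ≡ 11 (mod 19), x ≡ 1 (mod 71) ⇒ x ≡ 1208 (mod 1349).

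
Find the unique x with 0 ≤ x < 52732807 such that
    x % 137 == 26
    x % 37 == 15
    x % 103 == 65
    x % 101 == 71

From x ≡ 26 (mod 137) write x = 26 + 137t. Substituting into x ≡ 15 (mod 37) gives 137t ≡ 26 (mod 37), and since 26⁻¹ ≡ 10 (mod 37), t ≡ 1. Hence x ≡ 26 + 137·1 = 163 (mod 5069).
From x ≡ 163 (mod 5069) write x = 163 + 5069t. Substituting into x ≡ 65 (mod 103) gives 5069t ≡ 5 (mod 103), and since 22⁻¹ ≡ 89 (mod 103), t ≡ 33. Hence x ≡ 163 + 5069·33 = 167440 (mod 522107).
From x ≡ 167440 (mod 522107) write x = 167440 + 522107t. Substituting into x ≡ 71 (mod 101) gives 522107t ≡ 89 (mod 101), and since 38⁻¹ ≡ 8 (mod 101), t ≡ 5. Hence x ≡ 167440 + 522107·5 = 2777975 (mod 52732807).

2777975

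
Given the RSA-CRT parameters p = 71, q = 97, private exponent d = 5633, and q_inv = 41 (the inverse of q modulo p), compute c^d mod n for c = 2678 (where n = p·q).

6218

d_p = d mod (p−1) = 5633 mod 70 = 33; d_q = d mod (q−1) = 65.
m₁ = c^(d_p) mod p: c ≡ 51 (mod 71), and 51^33 mod 71 = 41.
m₂ = c^(d_q) mod q: c ≡ 59 (mod 97), and 59^65 mod 97 = 10.
h = q_inv·(m₁ − m₂) mod p = 41·(41 − 10) mod 71 = 64.
m = m₂ + h·q = 10 + 64·97 = 6218.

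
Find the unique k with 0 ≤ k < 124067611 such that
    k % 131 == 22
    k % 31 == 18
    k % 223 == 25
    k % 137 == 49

26318708

The moduli are pairwise coprime; N = 131·31·223·137 = 124067611.
N/131 = 947081; 947081 ≡ 82 (mod 131); 82·8 ≡ 1, so inverse 8.
N/31 = 4002181; 4002181 ≡ 19 (mod 31); 19·18 ≡ 1, so inverse 18.
N/223 = 556357; 556357 ≡ 195 (mod 223); 195·215 ≡ 1, so inverse 215.
N/137 = 905603; 905603 ≡ 33 (mod 137); 33·54 ≡ 1, so inverse 54.
k ≡ 22·947081·8 + 18·4002181·18 + 25·556357·215 + 49·905603·54 = 6850037313.
6850037313 mod 124067611 = 26318708.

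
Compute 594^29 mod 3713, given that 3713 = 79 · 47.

33

Mod 79: 594 ≡ 41; 41^29 ≡ 33 (mod 79).
Mod 47: 594 ≡ 30; 30^29 ≡ 33 (mod 47).
Combine by CRT: x ≡ 33 (mod 79), x ≡ 33 (mod 47) ⇒ x ≡ 33 (mod 3713).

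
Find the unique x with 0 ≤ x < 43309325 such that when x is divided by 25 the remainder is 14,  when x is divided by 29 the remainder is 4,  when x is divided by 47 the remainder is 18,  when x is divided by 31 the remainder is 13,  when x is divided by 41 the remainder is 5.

The moduli are pairwise coprime; N = 25·29·47·31·41 = 43309325.
N/25 = 1732373; 1732373 ≡ 23 (mod 25); 23·12 ≡ 1, so inverse 12.
N/29 = 1493425; 1493425 ≡ 12 (mod 29); 12·17 ≡ 1, so inverse 17.
N/47 = 921475; 921475 ≡ 40 (mod 47); 40·20 ≡ 1, so inverse 20.
N/31 = 1397075; 1397075 ≡ 29 (mod 31); 29·15 ≡ 1, so inverse 15.
N/41 = 1056325; 1056325 ≡ 1 (mod 41), inverse 1.
x ≡ 14·1732373·12 + 4·1493425·17 + 18·921475·20 + 13·1397075·15 + 5·1056325·1 = 1002033814.
1002033814 mod 43309325 = 5919339.

5919339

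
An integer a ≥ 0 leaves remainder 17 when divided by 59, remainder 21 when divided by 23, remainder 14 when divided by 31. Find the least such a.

The moduli are pairwise coprime; N = 59·23·31 = 42067.
N/59 = 713; 713 ≡ 5 (mod 59); 5·12 ≡ 1, so inverse 12.
N/23 = 1829; 1829 ≡ 12 (mod 23); 12·2 ≡ 1, so inverse 2.
N/31 = 1357; 1357 ≡ 24 (mod 31); 24·22 ≡ 1, so inverse 22.
a ≡ 17·713·12 + 21·1829·2 + 14·1357·22 = 640226.
640226 mod 42067 = 9221.

9221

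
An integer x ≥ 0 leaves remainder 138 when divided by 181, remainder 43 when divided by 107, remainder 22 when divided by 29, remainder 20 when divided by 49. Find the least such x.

12928425

The moduli are pairwise coprime; N = 181·107·29·49 = 27520507.
N/181 = 152047; 152047 ≡ 7 (mod 181); 7·26 ≡ 1, so inverse 26.
N/107 = 257201; 257201 ≡ 80 (mod 107); 80·103 ≡ 1, so inverse 103.
N/29 = 948983; 948983 ≡ 16 (mod 29); 16·20 ≡ 1, so inverse 20.
N/49 = 561643; 561643 ≡ 5 (mod 49); 5·10 ≡ 1, so inverse 10.
x ≡ 138·152047·26 + 43·257201·103 + 22·948983·20 + 20·561643·10 = 2214568985.
2214568985 mod 27520507 = 12928425.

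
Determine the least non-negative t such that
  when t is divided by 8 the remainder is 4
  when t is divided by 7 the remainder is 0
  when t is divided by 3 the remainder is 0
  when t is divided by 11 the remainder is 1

1596

The moduli are pairwise coprime; N = 8·7·3·11 = 1848.
N/8 = 231; 231 ≡ 7 (mod 8); 7·7 ≡ 1, so inverse 7.
N/7 = 264; 264 ≡ 5 (mod 7); 5·3 ≡ 1, so inverse 3.
N/3 = 616; 616 ≡ 1 (mod 3), inverse 1.
N/11 = 168; 168 ≡ 3 (mod 11); 3·4 ≡ 1, so inverse 4.
t ≡ 4·231·7 + 0·264·3 + 0·616·1 + 1·168·4 = 7140.
7140 mod 1848 = 1596.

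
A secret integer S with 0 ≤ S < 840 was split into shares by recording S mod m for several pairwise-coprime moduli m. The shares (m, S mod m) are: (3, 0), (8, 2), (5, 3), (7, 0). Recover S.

378

From S ≡ 0 (mod 3) write S = 0 + 3t. Substituting into S ≡ 2 (mod 8) gives 3t ≡ 2 (mod 8), and since 3⁻¹ ≡ 3 (mod 8), t ≡ 6. Hence S ≡ 0 + 3·6 = 18 (mod 24).
From S ≡ 18 (mod 24) write S = 18 + 24t. Substituting into S ≡ 3 (mod 5) gives 24t ≡ 0 (mod 5), and since 4⁻¹ ≡ 4 (mod 5), t ≡ 0. Hence S ≡ 18 + 24·0 = 18 (mod 120).
From S ≡ 18 (mod 120) write S = 18 + 120t. Substituting into S ≡ 0 (mod 7) gives 120t ≡ 3 (mod 7), and since 1⁻¹ ≡ 1 (mod 7), t ≡ 3. Hence S ≡ 18 + 120·3 = 378 (mod 840).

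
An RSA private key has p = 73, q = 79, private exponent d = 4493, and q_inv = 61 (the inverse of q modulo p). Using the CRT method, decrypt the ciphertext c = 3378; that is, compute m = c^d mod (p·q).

1055

d_p = d mod (p−1) = 4493 mod 72 = 29; d_q = d mod (q−1) = 47.
m₁ = c^(d_p) mod p: c ≡ 20 (mod 73), and 20^29 mod 73 = 33.
m₂ = c^(d_q) mod q: c ≡ 60 (mod 79), and 60^47 mod 79 = 28.
h = q_inv·(m₁ − m₂) mod p = 61·(33 − 28) mod 73 = 13.
m = m₂ + h·q = 28 + 13·79 = 1055.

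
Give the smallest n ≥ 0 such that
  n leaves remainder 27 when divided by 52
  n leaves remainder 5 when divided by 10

gcd(52, 10) = 2 and 2 | (5 − 27), so the pair is consistent; merging gives n ≡ 235 (mod 260), where 260 = lcm(52, 10).
The solution is unique modulo lcm(52, 10) = 260.

235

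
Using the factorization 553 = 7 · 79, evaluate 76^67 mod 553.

286

Mod 7: 76 ≡ 6; by Fermat, exponent reduces to 67 mod 6 = 1; 6^1 ≡ 6 (mod 7).
Mod 79: 76 ≡ 76; 76^67 ≡ 49 (mod 79).
Combine by CRT: x ≡ 6 (mod 7), x ≡ 49 (mod 79) ⇒ x ≡ 286 (mod 553).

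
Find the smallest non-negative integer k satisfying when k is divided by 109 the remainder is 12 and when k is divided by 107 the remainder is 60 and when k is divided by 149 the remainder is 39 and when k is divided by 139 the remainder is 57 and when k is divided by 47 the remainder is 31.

6066558730

The moduli are pairwise coprime; N = 109·107·149·139·47 = 11352962471.
N/109 = 104155619; 104155619 ≡ 15 (mod 109); 15·80 ≡ 1, so inverse 80.
N/107 = 106102453; 106102453 ≡ 76 (mod 107); 76·69 ≡ 1, so inverse 69.
N/149 = 76194379; 76194379 ≡ 100 (mod 149); 100·76 ≡ 1, so inverse 76.
N/139 = 81675989; 81675989 ≡ 6 (mod 139); 6·116 ≡ 1, so inverse 116.
N/47 = 241552393; 241552393 ≡ 29 (mod 47); 29·13 ≡ 1, so inverse 13.
k ≡ 12·104155619·80 + 60·106102453·69 + 39·76194379·76 + 57·81675989·116 + 31·241552393·13 = 1402480942663.
1402480942663 mod 11352962471 = 6066558730.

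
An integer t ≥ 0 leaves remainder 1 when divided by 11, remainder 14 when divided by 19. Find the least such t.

166

Combine the congruences pairwise.
From t ≡ 1 (mod 11) write t = 1 + 11s. Substituting into t ≡ 14 (mod 19) gives 11s ≡ 13 (mod 19), and since 11⁻¹ ≡ 7 (mod 19), s ≡ 15. Hence t ≡ 1 + 11·15 = 166 (mod 209).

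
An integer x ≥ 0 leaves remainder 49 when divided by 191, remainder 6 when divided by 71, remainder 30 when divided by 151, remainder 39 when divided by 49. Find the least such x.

4548905

From x ≡ 49 (mod 191) write x = 49 + 191t. Substituting into x ≡ 6 (mod 71) gives 191t ≡ 28 (mod 71), and since 49⁻¹ ≡ 29 (mod 71), t ≡ 31. Hence x ≡ 49 + 191·31 = 5970 (mod 13561).
From x ≡ 5970 (mod 13561) write x = 5970 + 13561t. Substituting into x ≡ 30 (mod 151) gives 13561t ≡ 100 (mod 151), and since 122⁻¹ ≡ 26 (mod 151), t ≡ 33. Hence x ≡ 5970 + 13561·33 = 453483 (mod 2047711).
From x ≡ 453483 (mod 2047711) write x = 453483 + 2047711t. Substituting into x ≡ 39 (mod 49) gives 2047711t ≡ 2 (mod 49), and since 1⁻¹ ≡ 1 (mod 49), t ≡ 2. Hence x ≡ 453483 + 2047711·2 = 4548905 (mod 100337839).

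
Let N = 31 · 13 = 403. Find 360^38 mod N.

133

Mod 31: 360 ≡ 19; by Fermat, exponent reduces to 38 mod 30 = 8; 19^8 ≡ 9 (mod 31).
Mod 13: 360 ≡ 9; by Fermat, exponent reduces to 38 mod 12 = 2; 9^2 ≡ 3 (mod 13).
Combine by CRT: x ≡ 9 (mod 31), x ≡ 3 (mod 13) ⇒ x ≡ 133 (mod 403).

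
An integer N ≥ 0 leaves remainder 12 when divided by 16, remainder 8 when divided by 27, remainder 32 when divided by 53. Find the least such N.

18476

Combine the congruences pairwise.
From N ≡ 12 (mod 16) write N = 12 + 16t. Substituting into N ≡ 8 (mod 27) gives 16t ≡ 23 (mod 27), and since 16⁻¹ ≡ 22 (mod 27), t ≡ 20. Hence N ≡ 12 + 16·20 = 332 (mod 432).
From N ≡ 332 (mod 432) write N = 332 + 432t. Substituting into N ≡ 32 (mod 53) gives 432t ≡ 18 (mod 53), and since 8⁻¹ ≡ 20 (mod 53), t ≡ 42. Hence N ≡ 332 + 432·42 = 18476 (mod 22896).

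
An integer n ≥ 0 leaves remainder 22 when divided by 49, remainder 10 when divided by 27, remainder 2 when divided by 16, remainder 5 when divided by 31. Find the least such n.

The moduli are pairwise coprime; M = 49·27·16·31 = 656208.
M/49 = 13392; 13392 ≡ 15 (mod 49); 15·36 ≡ 1, so inverse 36.
M/27 = 24304; 24304 ≡ 4 (mod 27); 4·7 ≡ 1, so inverse 7.
M/16 = 41013; 41013 ≡ 5 (mod 16); 5·13 ≡ 1, so inverse 13.
M/31 = 21168; 21168 ≡ 26 (mod 31); 26·6 ≡ 1, so inverse 6.
n ≡ 22·13392·36 + 10·24304·7 + 2·41013·13 + 5·21168·6 = 14009122.
14009122 mod 656208 = 228754.

228754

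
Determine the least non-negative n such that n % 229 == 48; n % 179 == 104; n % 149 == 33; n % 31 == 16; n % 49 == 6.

The moduli are pairwise coprime; M = 229·179·149·31·49 = 9277534021.
M/229 = 40513249; 40513249 ≡ 172 (mod 229); 172·4 ≡ 1, so inverse 4.
M/179 = 51829799; 51829799 ≡ 170 (mod 179); 170·159 ≡ 1, so inverse 159.
M/149 = 62265329; 62265329 ≡ 17 (mod 149); 17·114 ≡ 1, so inverse 114.
M/31 = 299275291; 299275291 ≡ 20 (mod 31); 20·14 ≡ 1, so inverse 14.
M/49 = 189337429; 189337429 ≡ 8 (mod 49); 8·43 ≡ 1, so inverse 43.
n ≡ 48·40513249·4 + 104·51829799·159 + 33·62265329·114 + 16·299275291·14 + 6·189337429·43 = 1214964989636.
1214964989636 mod 9277534021 = 8885566906.

8885566906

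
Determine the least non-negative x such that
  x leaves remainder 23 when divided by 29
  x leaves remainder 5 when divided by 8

From x ≡ 23 (mod 29) write x = 23 + 29t. Substituting into x ≡ 5 (mod 8) gives 29t ≡ 6 (mod 8), and since 5⁻¹ ≡ 5 (mod 8), t ≡ 6. Hence x ≡ 23 + 29·6 = 197 (mod 232).

197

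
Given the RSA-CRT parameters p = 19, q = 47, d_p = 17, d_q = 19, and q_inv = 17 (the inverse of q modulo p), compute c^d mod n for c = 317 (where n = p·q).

402

m₁ = c^(d_p) mod p: c ≡ 13 (mod 19), and 13^17 mod 19 = 3.
m₂ = c^(d_q) mod q: c ≡ 35 (mod 47), and 35^19 mod 47 = 26.
h = q_inv·(m₁ − m₂) mod p = 17·(3 − 26) mod 19 = 8.
m = m₂ + h·q = 26 + 8·47 = 402.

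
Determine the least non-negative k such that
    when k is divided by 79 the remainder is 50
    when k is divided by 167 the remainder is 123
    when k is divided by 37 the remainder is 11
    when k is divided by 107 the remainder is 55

The moduli are pairwise coprime; N = 79·167·37·107 = 52231087.
N/79 = 661153; 661153 ≡ 2 (mod 79); 2·40 ≡ 1, so inverse 40.
N/167 = 312761; 312761 ≡ 137 (mod 167); 137·128 ≡ 1, so inverse 128.
N/37 = 1411651; 1411651 ≡ 27 (mod 37); 27·11 ≡ 1, so inverse 11.
N/107 = 488141; 488141 ≡ 7 (mod 107); 7·46 ≡ 1, so inverse 46.
k ≡ 50·661153·40 + 123·312761·128 + 11·1411651·11 + 55·488141·46 = 7652221685.
7652221685 mod 52231087 = 26482983.

26482983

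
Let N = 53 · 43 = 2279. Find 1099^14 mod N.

Mod 53: 1099 ≡ 39; 39^14 ≡ 4 (mod 53).
Mod 43: 1099 ≡ 24; 24^14 ≡ 36 (mod 43).
Combine by CRT: x ≡ 4 (mod 53), x ≡ 36 (mod 43) ⇒ x ≡ 1541 (mod 2279).

1541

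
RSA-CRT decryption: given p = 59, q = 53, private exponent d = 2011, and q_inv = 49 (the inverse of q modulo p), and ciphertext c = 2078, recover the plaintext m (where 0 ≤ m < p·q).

d_p = d mod (p−1) = 2011 mod 58 = 39; d_q = d mod (q−1) = 35.
m₁ = c^(d_p) mod p: c ≡ 13 (mod 59), and 13^39 mod 59 = 23.
m₂ = c^(d_q) mod q: c ≡ 11 (mod 53), and 11^35 mod 53 = 4.
h = q_inv·(m₁ − m₂) mod p = 49·(23 − 4) mod 59 = 46.
m = m₂ + h·q = 4 + 46·53 = 2442.

2442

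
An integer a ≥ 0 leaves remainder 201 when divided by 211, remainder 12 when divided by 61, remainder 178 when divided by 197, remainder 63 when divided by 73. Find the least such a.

The moduli are pairwise coprime; N = 211·61·197·73 = 185097851.
N/211 = 877241; 877241 ≡ 114 (mod 211); 114·87 ≡ 1, so inverse 87.
N/61 = 3034391; 3034391 ≡ 7 (mod 61); 7·35 ≡ 1, so inverse 35.
N/197 = 939583; 939583 ≡ 90 (mod 197); 90·81 ≡ 1, so inverse 81.
N/73 = 2535587; 2535587 ≡ 5 (mod 73); 5·44 ≡ 1, so inverse 44.
a ≡ 201·877241·87 + 12·3034391·35 + 178·939583·81 + 63·2535587·44 = 37190312445.
37190312445 mod 185097851 = 170742245.

170742245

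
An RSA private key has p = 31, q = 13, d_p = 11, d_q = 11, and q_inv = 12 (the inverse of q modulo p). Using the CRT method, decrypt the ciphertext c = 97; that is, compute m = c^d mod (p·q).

128

m₁ = c^(d_p) mod p: c ≡ 4 (mod 31), and 4^11 mod 31 = 4.
m₂ = c^(d_q) mod q: c ≡ 6 (mod 13), and 6^11 mod 13 = 11.
h = q_inv·(m₁ − m₂) mod p = 12·(4 − 11) mod 31 = 9.
m = m₂ + h·q = 11 + 9·13 = 128.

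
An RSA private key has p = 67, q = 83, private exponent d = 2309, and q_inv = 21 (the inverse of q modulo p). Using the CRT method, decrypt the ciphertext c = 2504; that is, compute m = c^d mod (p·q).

d_p = d mod (p−1) = 2309 mod 66 = 65; d_q = d mod (q−1) = 13.
m₁ = c^(d_p) mod p: c ≡ 25 (mod 67), and 25^65 mod 67 = 59.
m₂ = c^(d_q) mod q: c ≡ 14 (mod 83), and 14^13 mod 83 = 35.
h = q_inv·(m₁ − m₂) mod p = 21·(59 − 35) mod 67 = 35.
m = m₂ + h·q = 35 + 35·83 = 2940.

2940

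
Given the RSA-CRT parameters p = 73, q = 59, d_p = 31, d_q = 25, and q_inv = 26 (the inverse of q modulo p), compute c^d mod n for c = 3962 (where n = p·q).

2542

m₁ = c^(d_p) mod p: c ≡ 20 (mod 73), and 20^31 mod 73 = 60.
m₂ = c^(d_q) mod q: c ≡ 9 (mod 59), and 9^25 mod 59 = 5.
h = q_inv·(m₁ − m₂) mod p = 26·(60 − 5) mod 73 = 43.
m = m₂ + h·q = 5 + 43·59 = 2542.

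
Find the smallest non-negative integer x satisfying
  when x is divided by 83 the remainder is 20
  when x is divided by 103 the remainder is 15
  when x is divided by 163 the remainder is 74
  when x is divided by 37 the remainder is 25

The moduli are pairwise coprime; N = 83·103·163·37 = 51559019.
N/83 = 621193; 621193 ≡ 21 (mod 83); 21·4 ≡ 1, so inverse 4.
N/103 = 500573; 500573 ≡ 96 (mod 103); 96·44 ≡ 1, so inverse 44.
N/163 = 316313; 316313 ≡ 93 (mod 163); 93·156 ≡ 1, so inverse 156.
N/37 = 1393487; 1393487 ≡ 30 (mod 37); 30·21 ≡ 1, so inverse 21.
x ≡ 20·621193·4 + 15·500573·44 + 74·316313·156 + 25·1393487·21 = 4763171567.
4763171567 mod 51559019 = 19741819.

19741819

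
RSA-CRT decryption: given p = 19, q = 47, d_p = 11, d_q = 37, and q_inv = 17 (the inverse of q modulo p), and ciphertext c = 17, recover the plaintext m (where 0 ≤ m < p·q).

m₁ = c^(d_p) mod p: c ≡ 17 (mod 19), and 17^11 mod 19 = 4.
m₂ = c^(d_q) mod q: c ≡ 17 (mod 47), and 17^37 mod 47 = 9.
h = q_inv·(m₁ − m₂) mod p = 17·(4 − 9) mod 19 = 10.
m = m₂ + h·q = 9 + 10·47 = 479.

479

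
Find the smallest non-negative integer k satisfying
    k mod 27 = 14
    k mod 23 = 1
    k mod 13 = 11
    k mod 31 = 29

159989

The moduli are pairwise coprime; N = 27·23·13·31 = 250263.
N/27 = 9269; 9269 ≡ 8 (mod 27); 8·17 ≡ 1, so inverse 17.
N/23 = 10881; 10881 ≡ 2 (mod 23); 2·12 ≡ 1, so inverse 12.
N/13 = 19251; 19251 ≡ 11 (mod 13); 11·6 ≡ 1, so inverse 6.
N/31 = 8073; 8073 ≡ 13 (mod 31); 13·12 ≡ 1, so inverse 12.
k ≡ 14·9269·17 + 1·10881·12 + 11·19251·6 + 29·8073·12 = 6416564.
6416564 mod 250263 = 159989.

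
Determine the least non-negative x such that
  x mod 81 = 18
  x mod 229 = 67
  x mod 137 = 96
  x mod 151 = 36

From x ≡ 18 (mod 81) write x = 18 + 81t. Substituting into x ≡ 67 (mod 229) gives 81t ≡ 49 (mod 229), and since 81⁻¹ ≡ 82 (mod 229), t ≡ 125. Hence x ≡ 18 + 81·125 = 10143 (mod 18549).
From x ≡ 10143 (mod 18549) write x = 10143 + 18549t. Substituting into x ≡ 96 (mod 137) gives 18549t ≡ 91 (mod 137), and since 54⁻¹ ≡ 33 (mod 137), t ≡ 126. Hence x ≡ 10143 + 18549·126 = 2347317 (mod 2541213).
From x ≡ 2347317 (mod 2541213) write x = 2347317 + 2541213t. Substituting into x ≡ 36 (mod 151) gives 2541213t ≡ 14 (mod 151), and since 34⁻¹ ≡ 40 (mod 151), t ≡ 107. Hence x ≡ 2347317 + 2541213·107 = 274257108 (mod 383723163).

274257108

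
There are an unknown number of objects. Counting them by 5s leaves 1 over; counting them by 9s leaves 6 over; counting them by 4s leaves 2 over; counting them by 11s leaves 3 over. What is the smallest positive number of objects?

366

Combine the congruences pairwise.
From N ≡ 1 (mod 5) write N = 1 + 5t. Substituting into N ≡ 6 (mod 9) gives 5t ≡ 5 (mod 9), and since 5⁻¹ ≡ 2 (mod 9), t ≡ 1. Hence N ≡ 1 + 5·1 = 6 (mod 45).
From N ≡ 6 (mod 45) write N = 6 + 45t. Substituting into N ≡ 2 (mod 4) gives 45t ≡ 0 (mod 4), and since 1⁻¹ ≡ 1 (mod 4), t ≡ 0. Hence N ≡ 6 + 45·0 = 6 (mod 180).
From N ≡ 6 (mod 180) write N = 6 + 180t. Substituting into N ≡ 3 (mod 11) gives 180t ≡ 8 (mod 11), and since 4⁻¹ ≡ 3 (mod 11), t ≡ 2. Hence N ≡ 6 + 180·2 = 366 (mod 1980).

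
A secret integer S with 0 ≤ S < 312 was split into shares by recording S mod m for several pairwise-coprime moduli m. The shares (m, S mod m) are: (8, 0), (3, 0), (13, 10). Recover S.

192

Combine the congruences pairwise.
From S ≡ 0 (mod 8) write S = 0 + 8t. Substituting into S ≡ 0 (mod 3) gives 8t ≡ 0 (mod 3), and since 2⁻¹ ≡ 2 (mod 3), t ≡ 0. Hence S ≡ 0 + 8·0 = 0 (mod 24).
From S ≡ 0 (mod 24) write S = 0 + 24t. Substituting into S ≡ 10 (mod 13) gives 24t ≡ 10 (mod 13), and since 11⁻¹ ≡ 6 (mod 13), t ≡ 8. Hence S ≡ 0 + 24·8 = 192 (mod 312).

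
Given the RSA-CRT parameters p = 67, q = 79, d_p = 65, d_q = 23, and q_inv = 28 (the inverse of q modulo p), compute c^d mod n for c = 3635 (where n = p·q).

1344

m₁ = c^(d_p) mod p: c ≡ 17 (mod 67), and 17^65 mod 67 = 4.
m₂ = c^(d_q) mod q: c ≡ 1 (mod 79), and 1^23 mod 79 = 1.
h = q_inv·(m₁ − m₂) mod p = 28·(4 − 1) mod 67 = 17.
m = m₂ + h·q = 1 + 17·79 = 1344.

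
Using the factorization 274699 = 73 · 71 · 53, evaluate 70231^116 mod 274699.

262871

Mod 73: 70231 ≡ 5; by Fermat, exponent reduces to 116 mod 72 = 44; 5^44 ≡ 71 (mod 73).
Mod 71: 70231 ≡ 12; by Fermat, exponent reduces to 116 mod 70 = 46; 12^46 ≡ 29 (mod 71).
Mod 53: 70231 ≡ 6; by Fermat, exponent reduces to 116 mod 52 = 12; 6^12 ≡ 44 (mod 53).
Combine by CRT: x ≡ 71 (mod 73), x ≡ 29 (mod 71), x ≡ 44 (mod 53) ⇒ x ≡ 262871 (mod 274699).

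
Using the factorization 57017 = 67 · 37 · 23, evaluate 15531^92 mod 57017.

Mod 67: 15531 ≡ 54; by Fermat, exponent reduces to 92 mod 66 = 26; 54^26 ≡ 33 (mod 67).
Mod 37: 15531 ≡ 28; by Fermat, exponent reduces to 92 mod 36 = 20; 28^20 ≡ 7 (mod 37).
Mod 23: 15531 ≡ 6; by Fermat, exponent reduces to 92 mod 22 = 4; 6^4 ≡ 8 (mod 23).
Combine by CRT: x ≡ 33 (mod 67), x ≡ 7 (mod 37), x ≡ 8 (mod 23) ⇒ x ≡ 15510 (mod 57017).

15510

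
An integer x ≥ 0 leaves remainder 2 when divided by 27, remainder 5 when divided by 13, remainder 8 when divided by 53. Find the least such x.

The moduli are pairwise coprime; N = 27·13·53 = 18603.
N/27 = 689; 689 ≡ 14 (mod 27); 14·2 ≡ 1, so inverse 2.
N/13 = 1431; 1431 ≡ 1 (mod 13), inverse 1.
N/53 = 351; 351 ≡ 33 (mod 53); 33·45 ≡ 1, so inverse 45.
x ≡ 2·689·2 + 5·1431·1 + 8·351·45 = 136271.
136271 mod 18603 = 6050.

6050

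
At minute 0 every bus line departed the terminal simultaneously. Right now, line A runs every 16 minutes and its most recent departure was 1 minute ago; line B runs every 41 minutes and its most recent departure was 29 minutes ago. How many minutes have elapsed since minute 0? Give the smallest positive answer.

193

Combine the congruences pairwise.
From t ≡ 1 (mod 16) write t = 1 + 16s. Substituting into t ≡ 29 (mod 41) gives 16s ≡ 28 (mod 41), and since 16⁻¹ ≡ 18 (mod 41), s ≡ 12. Hence t ≡ 1 + 16·12 = 193 (mod 656).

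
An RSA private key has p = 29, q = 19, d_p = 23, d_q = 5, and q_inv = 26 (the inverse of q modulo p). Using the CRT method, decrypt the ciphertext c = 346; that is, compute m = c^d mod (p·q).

454

m₁ = c^(d_p) mod p: c ≡ 27 (mod 29), and 27^23 mod 29 = 19.
m₂ = c^(d_q) mod q: c ≡ 4 (mod 19), and 4^5 mod 19 = 17.
h = q_inv·(m₁ − m₂) mod p = 26·(19 − 17) mod 29 = 23.
m = m₂ + h·q = 17 + 23·19 = 454.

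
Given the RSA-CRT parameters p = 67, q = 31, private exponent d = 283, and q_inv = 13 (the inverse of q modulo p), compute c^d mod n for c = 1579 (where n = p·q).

d_p = d mod (p−1) = 283 mod 66 = 19; d_q = d mod (q−1) = 13.
m₁ = c^(d_p) mod p: c ≡ 38 (mod 67), and 38^19 mod 67 = 38.
m₂ = c^(d_q) mod q: c ≡ 29 (mod 31), and 29^13 mod 31 = 23.
h = q_inv·(m₁ − m₂) mod p = 13·(38 − 23) mod 67 = 61.
m = m₂ + h·q = 23 + 61·31 = 1914.

1914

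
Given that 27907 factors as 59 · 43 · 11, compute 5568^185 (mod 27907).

5004

Mod 59: 5568 ≡ 22; by Fermat, exponent reduces to 185 mod 58 = 11; 22^11 ≡ 48 (mod 59).
Mod 43: 5568 ≡ 21; by Fermat, exponent reduces to 185 mod 42 = 17; 21^17 ≡ 16 (mod 43).
Mod 11: 5568 ≡ 2; by Fermat, exponent reduces to 185 mod 10 = 5; 2^5 ≡ 10 (mod 11).
Combine by CRT: x ≡ 48 (mod 59), x ≡ 16 (mod 43), x ≡ 10 (mod 11) ⇒ x ≡ 5004 (mod 27907).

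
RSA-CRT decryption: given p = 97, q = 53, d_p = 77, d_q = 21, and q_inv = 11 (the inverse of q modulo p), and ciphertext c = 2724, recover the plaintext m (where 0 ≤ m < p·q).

1376

m₁ = c^(d_p) mod p: c ≡ 8 (mod 97), and 8^77 mod 97 = 18.
m₂ = c^(d_q) mod q: c ≡ 21 (mod 53), and 21^21 mod 53 = 51.
h = q_inv·(m₁ − m₂) mod p = 11·(18 − 51) mod 97 = 25.
m = m₂ + h·q = 51 + 25·53 = 1376.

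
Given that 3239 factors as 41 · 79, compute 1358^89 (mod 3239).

Mod 41: 1358 ≡ 5; by Fermat, exponent reduces to 89 mod 40 = 9; 5^9 ≡ 8 (mod 41).
Mod 79: 1358 ≡ 15; by Fermat, exponent reduces to 89 mod 78 = 11; 15^11 ≡ 33 (mod 79).
Combine by CRT: x ≡ 8 (mod 41), x ≡ 33 (mod 79) ⇒ x ≡ 1771 (mod 3239).

1771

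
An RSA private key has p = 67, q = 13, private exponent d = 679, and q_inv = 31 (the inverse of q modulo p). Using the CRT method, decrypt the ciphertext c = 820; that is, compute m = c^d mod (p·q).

d_p = d mod (p−1) = 679 mod 66 = 19; d_q = d mod (q−1) = 7.
m₁ = c^(d_p) mod p: c ≡ 16 (mod 67), and 16^19 mod 67 = 19.
m₂ = c^(d_q) mod q: c ≡ 1 (mod 13), and 1^7 mod 13 = 1.
h = q_inv·(m₁ − m₂) mod p = 31·(19 − 1) mod 67 = 22.
m = m₂ + h·q = 1 + 22·13 = 287.

287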